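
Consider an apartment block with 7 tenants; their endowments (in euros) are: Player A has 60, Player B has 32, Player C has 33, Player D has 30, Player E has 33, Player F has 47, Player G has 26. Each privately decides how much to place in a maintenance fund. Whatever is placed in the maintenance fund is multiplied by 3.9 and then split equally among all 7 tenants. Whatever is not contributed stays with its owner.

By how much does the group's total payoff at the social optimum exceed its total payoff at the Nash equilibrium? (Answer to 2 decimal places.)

The private return per contributed unit is 3.9/7 = 0.5571 < 1 for every player regardless of endowment, so the Nash equilibrium is zero contribution and the group total is Σ E_j = 60 + 32 + 33 + 30 + 33 + 47 + 26 = 261.
Each contributed unit returns 3.900 to the group, so the social optimum is full contribution by everyone: group total = 3.900 × 261 = 1017.90.
Efficiency loss = (3.900 − 1) × 261 = 756.90.

756.90 euros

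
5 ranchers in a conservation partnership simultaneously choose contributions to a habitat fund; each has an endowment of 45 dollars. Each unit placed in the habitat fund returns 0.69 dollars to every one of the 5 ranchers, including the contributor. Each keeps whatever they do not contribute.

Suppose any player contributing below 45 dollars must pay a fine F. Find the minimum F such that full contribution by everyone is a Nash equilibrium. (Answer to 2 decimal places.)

13.95 dollars

Given the others contribute fully, the best deviation is to contribute 0 (any partial contribution still incurs the fine and gives up units whose private return 0.69 is below 1).
Deviating from 45 to 0 saves 45 dollars but forfeits the deviator's share of the drop in the habitat fund: 0.69 × 45 = 31.05.
So the deviation gain is 45 − 31.05 = 13.95, and the fine must be at least 13.95 dollars to wipe it out.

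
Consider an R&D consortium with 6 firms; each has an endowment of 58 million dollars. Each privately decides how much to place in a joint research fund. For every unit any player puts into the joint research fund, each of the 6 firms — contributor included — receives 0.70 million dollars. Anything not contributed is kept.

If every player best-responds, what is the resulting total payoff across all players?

348.00 million dollars

The private return per contributed unit is 0.70 < 1, so contributing 0 is dominant for every player. At the Nash equilibrium everyone keeps their 58, and the group total is 6 × 58 = 348.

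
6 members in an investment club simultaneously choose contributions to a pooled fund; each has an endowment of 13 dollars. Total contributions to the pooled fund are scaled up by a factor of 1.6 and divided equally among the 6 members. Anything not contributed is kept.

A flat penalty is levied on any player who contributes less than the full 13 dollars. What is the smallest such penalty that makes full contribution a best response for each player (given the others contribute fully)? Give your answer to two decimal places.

9.53 dollars

Given the others contribute fully, the best deviation is to contribute 0 (any partial contribution still incurs the fine and gives up units whose private return 0.2667 is below 1).
Deviating from 13 to 0 saves 13 dollars but forfeits the deviator's share of the drop in the pooled fund: 1.6/6 × 13 = 3.47.
So the deviation gain is 13 − 3.47 = 9.53, and the fine must be at least 9.53 dollars to wipe it out.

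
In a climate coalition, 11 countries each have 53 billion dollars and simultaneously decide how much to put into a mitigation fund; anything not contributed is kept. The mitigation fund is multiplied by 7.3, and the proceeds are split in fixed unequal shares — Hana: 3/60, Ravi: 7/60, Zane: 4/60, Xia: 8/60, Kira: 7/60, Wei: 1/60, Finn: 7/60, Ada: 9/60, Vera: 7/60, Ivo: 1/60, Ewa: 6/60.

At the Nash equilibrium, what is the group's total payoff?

A player with share s gets back 7.3·s per unit contributed, so full contribution is dominant for anyone with s > 1/7.3 = 0.1370 and zero contribution is dominant for anyone below.
The only share above 0.1370 is Ada's 9/60, contributing 53; the remaining 10 contribute 0. Total contributed: 53.
The mitigation fund pays out 7.3 × 53 = 386.90 in total (split across the unequal shares, but the aggregate is all that matters for the group sum).
The 10 free-riders keep 53 each, adding 530. Group total = 530 + 386.90 = 916.90.

916.90 billion dollars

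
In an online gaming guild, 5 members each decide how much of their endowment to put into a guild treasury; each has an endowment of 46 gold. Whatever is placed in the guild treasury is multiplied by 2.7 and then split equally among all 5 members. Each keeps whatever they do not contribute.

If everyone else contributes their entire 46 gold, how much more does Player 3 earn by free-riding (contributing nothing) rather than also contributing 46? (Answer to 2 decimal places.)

Switching from a contribution of 46 to 0 lets Player 3 keep an extra 46 gold, but lowers the guild treasury by 46, which costs Player 3 their own share of that drop: 2.7/5 × 46 = 24.84.
Net gain = 46 − 24.84 = 21.16. The private return per contributed unit (0.5400) is below 1, so free-riding is indeed the best response regardless of what the others do.

21.16 gold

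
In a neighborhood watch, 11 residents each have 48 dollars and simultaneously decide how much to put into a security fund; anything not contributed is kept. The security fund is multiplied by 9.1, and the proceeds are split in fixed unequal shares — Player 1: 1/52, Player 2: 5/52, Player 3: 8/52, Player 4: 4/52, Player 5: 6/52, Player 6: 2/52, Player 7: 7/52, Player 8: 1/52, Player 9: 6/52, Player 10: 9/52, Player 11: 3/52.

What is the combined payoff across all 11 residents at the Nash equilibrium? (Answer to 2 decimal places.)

2472.00 dollars

Player j's private return per contributed unit is 9.1 × (j's share). Contributing is weakly dominant for j when that share is at least 1/9.1 = 0.1099, and contributing 0 is dominant otherwise.
Player 3, Player 5, Player 7, Player 9 and Player 10 clear that bar, contributing 48 each; the remaining 6 contribute 0. Total contributed: 240.
The security fund pays out 9.1 × 240 = 2184.00 in total (split across the unequal shares, but the aggregate is all that matters for the group sum).
The 6 free-riders keep 48 each, adding 288. Group total = 288 + 2184.00 = 2472.00.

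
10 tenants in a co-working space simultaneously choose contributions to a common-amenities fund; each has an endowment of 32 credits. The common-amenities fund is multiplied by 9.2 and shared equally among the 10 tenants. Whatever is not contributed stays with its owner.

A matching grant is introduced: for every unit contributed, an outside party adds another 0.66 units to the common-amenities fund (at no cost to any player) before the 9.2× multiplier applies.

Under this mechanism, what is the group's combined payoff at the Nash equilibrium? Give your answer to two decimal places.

The effective private return per unit is now 9.2 × 1.66 / 10 = 1.5272 > 1, so every player's dominant strategy flips to full contribution.
So the Nash equilibrium is full contribution by all 10; the group earns 9.2 × 1.66 × 320 = 4887.04.

4887.04 credits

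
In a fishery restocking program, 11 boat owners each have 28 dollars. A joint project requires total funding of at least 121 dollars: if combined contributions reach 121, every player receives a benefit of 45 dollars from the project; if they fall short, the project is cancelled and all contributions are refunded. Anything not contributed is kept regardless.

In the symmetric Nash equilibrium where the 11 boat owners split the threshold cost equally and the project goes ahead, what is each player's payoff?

62 dollars

Equal share of the threshold: 121/11 = 11.
At this profile no one gains by cutting their contribution: any cut drops the total below 121, the project is cancelled, contributions are refunded, and the deviator ends with 28, which is less than 28 − 11 + 45 = 62. Contributing more than 11 just wastes the excess. So contributing exactly 11 is a best response.
Each player's payoff: 28 − 11 + 45 = 62.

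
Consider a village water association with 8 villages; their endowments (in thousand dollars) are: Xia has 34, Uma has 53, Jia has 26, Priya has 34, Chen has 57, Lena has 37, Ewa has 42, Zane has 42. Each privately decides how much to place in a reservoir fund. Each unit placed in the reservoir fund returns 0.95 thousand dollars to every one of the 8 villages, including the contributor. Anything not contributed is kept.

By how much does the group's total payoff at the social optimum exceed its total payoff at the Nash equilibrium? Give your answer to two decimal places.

The private return per contributed unit is 0.95 < 1 for everyone, so the Nash equilibrium is zero contribution and the group total is Σ E_j = 34 + 53 + 26 + 34 + 57 + 37 + 42 + 42 = 325.
Each contributed unit returns 7.600 to the group, so the social optimum is full contribution by everyone: group total = 7.600 × 325 = 2470.00.
Efficiency loss = (7.600 − 1) × 325 = 2145.00.

2145.00 thousand dollars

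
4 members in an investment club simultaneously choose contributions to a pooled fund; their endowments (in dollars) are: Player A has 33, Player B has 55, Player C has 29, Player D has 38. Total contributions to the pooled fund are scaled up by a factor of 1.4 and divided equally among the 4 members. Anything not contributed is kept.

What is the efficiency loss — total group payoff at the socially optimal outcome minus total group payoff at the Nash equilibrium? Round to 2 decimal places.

62.00 dollars

The private return per contributed unit is 1.4/4 = 0.3500 < 1 for every player regardless of endowment, so the Nash equilibrium is zero contribution and the group total is Σ E_j = 33 + 55 + 29 + 38 = 155.
Each contributed unit returns 1.400 to the group, so the social optimum is full contribution by everyone: group total = 1.400 × 155 = 217.00.
Efficiency loss = (1.400 − 1) × 155 = 62.00.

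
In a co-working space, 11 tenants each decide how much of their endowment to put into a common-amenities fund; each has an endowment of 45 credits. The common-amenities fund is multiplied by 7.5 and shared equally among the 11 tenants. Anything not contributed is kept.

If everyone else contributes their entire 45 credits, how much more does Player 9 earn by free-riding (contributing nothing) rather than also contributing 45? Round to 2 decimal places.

14.32 credits

Switching from a contribution of 45 to 0 lets Player 9 keep an extra 45 credits, but lowers the common-amenities fund by 45, which costs Player 9 their own share of that drop: 7.5/11 × 45 = 30.68.
Net gain = 45 − 30.68 = 14.32. The private return per contributed unit (0.6818) is below 1, so free-riding is indeed the best response regardless of what the others do.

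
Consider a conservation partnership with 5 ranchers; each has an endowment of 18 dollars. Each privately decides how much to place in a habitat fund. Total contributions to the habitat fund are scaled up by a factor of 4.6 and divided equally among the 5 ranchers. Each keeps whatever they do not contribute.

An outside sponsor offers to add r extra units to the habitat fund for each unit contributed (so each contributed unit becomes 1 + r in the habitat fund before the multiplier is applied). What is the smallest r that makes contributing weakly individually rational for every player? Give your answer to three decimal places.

0.087

With matching at rate r, one contributed unit becomes (1 + r) in the habitat fund and returns 4.6 × (1 + r) / 5 to the contributor.
Setting this equal to 1: 1 + r = 5/4.6 = 1.0870.
So the minimum matching rate is r = 1.0870 − 1 = 0.087.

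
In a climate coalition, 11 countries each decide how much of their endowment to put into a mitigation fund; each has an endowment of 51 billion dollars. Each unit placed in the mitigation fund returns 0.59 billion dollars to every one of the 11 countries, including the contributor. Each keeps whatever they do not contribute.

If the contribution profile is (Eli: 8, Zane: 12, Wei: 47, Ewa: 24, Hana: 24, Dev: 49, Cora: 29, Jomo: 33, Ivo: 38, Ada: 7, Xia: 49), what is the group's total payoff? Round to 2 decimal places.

Total contributed: 8 + 12 + 47 + 24 + 24 + 49 + 29 + 33 + 38 + 7 + 49 = 320; total kept: 11 × 51 − 320 = 241.
The mitigation fund pays out 0.59 × 11 × 320 = 2076.80 in aggregate.
Group total = 241 + 2076.80 = 2317.80.

2317.80 billion dollars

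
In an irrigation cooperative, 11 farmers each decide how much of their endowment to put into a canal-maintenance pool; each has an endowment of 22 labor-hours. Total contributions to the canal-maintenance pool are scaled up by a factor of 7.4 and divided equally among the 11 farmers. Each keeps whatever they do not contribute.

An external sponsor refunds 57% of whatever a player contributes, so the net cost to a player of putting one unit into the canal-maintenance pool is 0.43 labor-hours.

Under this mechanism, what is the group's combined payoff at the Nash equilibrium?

1928.74 labor-hours

Under the mechanism each unit contributed yields (7.4/11) / 0.43 = 1.5645 back to its contributor per unit of net cost, which exceeds 1, making full contribution the dominant choice for everyone.
So the Nash equilibrium is full contribution by all 11; the group earns 11 × (22 × 0.57 + 7.4 × 22) = 1928.74.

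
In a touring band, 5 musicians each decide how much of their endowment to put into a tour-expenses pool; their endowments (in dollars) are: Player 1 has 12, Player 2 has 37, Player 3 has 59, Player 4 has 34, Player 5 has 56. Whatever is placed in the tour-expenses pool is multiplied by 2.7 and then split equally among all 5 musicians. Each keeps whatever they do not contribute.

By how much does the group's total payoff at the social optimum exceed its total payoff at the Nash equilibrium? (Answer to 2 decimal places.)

336.60 dollars

The private return per contributed unit is 2.7/5 = 0.5400 < 1 for every player regardless of endowment, so the Nash equilibrium is zero contribution and the group total is Σ E_j = 12 + 37 + 59 + 34 + 56 = 198.
Each contributed unit returns 2.700 to the group, so the social optimum is full contribution by everyone: group total = 2.700 × 198 = 534.60.
Efficiency loss = (2.700 − 1) × 198 = 336.60.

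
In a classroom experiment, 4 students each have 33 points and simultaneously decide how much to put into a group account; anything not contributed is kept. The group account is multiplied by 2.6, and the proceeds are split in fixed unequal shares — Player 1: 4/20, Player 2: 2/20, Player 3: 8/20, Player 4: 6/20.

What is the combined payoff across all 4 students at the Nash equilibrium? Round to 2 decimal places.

Player j's private return per contributed unit is 2.6 × (j's share). Contributing is weakly dominant for j when that share is at least 1/2.6 = 0.3846, and contributing 0 is dominant otherwise.
Only Player 3 (8/20) clears that bar, contributing 33; the remaining 3 contribute 0. Total contributed: 33.
The group account pays out 2.6 × 33 = 85.80 in total (split across the unequal shares, but the aggregate is all that matters for the group sum).
The 3 free-riders keep 33 each, adding 99. Group total = 99 + 85.80 = 184.80.

184.80 points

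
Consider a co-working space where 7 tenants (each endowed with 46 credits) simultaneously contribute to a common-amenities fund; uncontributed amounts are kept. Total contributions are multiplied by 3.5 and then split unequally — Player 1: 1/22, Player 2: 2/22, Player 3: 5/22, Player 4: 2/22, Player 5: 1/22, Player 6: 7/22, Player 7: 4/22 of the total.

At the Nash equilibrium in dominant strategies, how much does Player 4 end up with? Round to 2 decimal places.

60.64 credits

Each unit j contributes comes back to j as 3.5 × (j's share), so j prefers to contribute only if that share exceeds 1/3.5 = 0.2857; otherwise keeping the unit dominates.
Player 6 alone (share 7/22) is above the threshold, contributing 46; the remaining 6 contribute 0. Total contributed: 46.
Player 4 keeps 46 and receives 3.5 × 46 × 2/22 = 14.64 from the common-amenities fund, for a payoff of 60.64.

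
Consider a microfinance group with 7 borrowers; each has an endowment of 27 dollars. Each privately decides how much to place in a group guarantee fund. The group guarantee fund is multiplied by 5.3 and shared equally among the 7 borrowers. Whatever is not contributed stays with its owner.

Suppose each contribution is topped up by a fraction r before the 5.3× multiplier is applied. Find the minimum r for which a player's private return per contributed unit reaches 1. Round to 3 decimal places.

0.321

With matching at rate r, one contributed unit becomes (1 + r) in the group guarantee fund and returns 5.3 × (1 + r) / 7 to the contributor.
Setting this equal to 1: 1 + r = 7/5.3 = 1.3208.
So the minimum matching rate is r = 1.3208 − 1 = 0.321.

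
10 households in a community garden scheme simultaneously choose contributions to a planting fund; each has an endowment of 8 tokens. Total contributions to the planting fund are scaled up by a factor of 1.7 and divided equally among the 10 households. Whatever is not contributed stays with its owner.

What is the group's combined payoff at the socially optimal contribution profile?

Each contributed unit returns 1.700 to the group as a whole (0.1700 to each of 10 players), which exceeds 1, so the social optimum is full contribution: group total = 1.700 × 80 = 136.00.

136.00 tokens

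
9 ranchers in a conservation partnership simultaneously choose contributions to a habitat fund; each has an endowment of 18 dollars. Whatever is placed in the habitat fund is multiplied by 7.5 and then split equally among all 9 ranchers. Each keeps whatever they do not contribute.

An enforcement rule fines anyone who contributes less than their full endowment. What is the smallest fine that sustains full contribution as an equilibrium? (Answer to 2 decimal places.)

Given the others contribute fully, the best deviation is to contribute 0 (any partial contribution still incurs the fine and gives up units whose private return 0.8333 is below 1).
Deviating from 18 to 0 saves 18 dollars but forfeits the deviator's share of the drop in the habitat fund: 7.5/9 × 18 = 15.00.
So the deviation gain is 18 − 15.00 = 3.00, and the fine must be at least 3.00 dollars to wipe it out.

3.00 dollars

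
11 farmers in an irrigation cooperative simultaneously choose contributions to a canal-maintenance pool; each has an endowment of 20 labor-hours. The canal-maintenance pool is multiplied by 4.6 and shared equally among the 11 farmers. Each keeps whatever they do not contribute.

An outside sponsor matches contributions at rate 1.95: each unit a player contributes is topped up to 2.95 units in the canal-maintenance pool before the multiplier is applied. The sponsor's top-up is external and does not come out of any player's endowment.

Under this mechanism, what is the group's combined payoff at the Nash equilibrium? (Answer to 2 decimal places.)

2985.40 labor-hours

The effective private return per unit is now 4.6 × 2.95 / 11 = 1.2336 > 1, so every player's dominant strategy flips to full contribution.
At the Nash equilibrium everyone contributes 20. Group total payoff = 4.6 × 2.95 × 220 = 2985.40.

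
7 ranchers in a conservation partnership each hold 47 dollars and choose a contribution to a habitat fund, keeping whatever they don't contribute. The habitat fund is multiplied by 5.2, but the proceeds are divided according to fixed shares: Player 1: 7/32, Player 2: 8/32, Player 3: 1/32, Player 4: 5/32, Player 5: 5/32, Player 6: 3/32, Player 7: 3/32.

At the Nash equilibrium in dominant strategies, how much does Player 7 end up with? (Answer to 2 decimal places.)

Player j's private return per contributed unit is 5.2 × (j's share). Contributing is weakly dominant for j when that share is at least 1/5.2 = 0.1923, and contributing 0 is dominant otherwise.
Player 1 and Player 2 clear that bar, contributing 47 each; the remaining 5 contribute 0. Total contributed: 94.
Player 7 keeps 47 and receives 5.2 × 94 × 3/32 = 45.83 from the habitat fund, for a payoff of 92.83.

92.83 dollars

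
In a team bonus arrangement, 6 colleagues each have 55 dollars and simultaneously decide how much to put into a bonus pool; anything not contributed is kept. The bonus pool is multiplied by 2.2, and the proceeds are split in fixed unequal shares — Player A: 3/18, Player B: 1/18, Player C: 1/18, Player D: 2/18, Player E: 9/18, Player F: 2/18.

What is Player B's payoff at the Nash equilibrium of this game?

Each unit j contributes comes back to j as 2.2 × (j's share), so j prefers to contribute only if that share exceeds 1/2.2 = 0.4545; otherwise keeping the unit dominates.
Only Player E (9/18) clears that bar, contributing 55; the remaining 5 contribute 0. Total contributed: 55.
Player B keeps 55 and receives 2.2 × 55 × 1/18 = 6.72 from the bonus pool, for a payoff of 61.72.

61.72 dollars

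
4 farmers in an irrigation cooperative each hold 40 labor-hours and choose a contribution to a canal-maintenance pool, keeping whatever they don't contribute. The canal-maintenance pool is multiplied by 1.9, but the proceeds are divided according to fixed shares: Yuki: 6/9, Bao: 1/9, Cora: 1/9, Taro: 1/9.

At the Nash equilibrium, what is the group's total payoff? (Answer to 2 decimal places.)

196.00 labor-hours

Player j's private return per contributed unit is 1.9 × (j's share). Contributing is weakly dominant for j when that share is at least 1/1.9 = 0.5263, and contributing 0 is dominant otherwise.
The only share above 0.5263 is Yuki's 6/9, contributing 40; the remaining 3 contribute 0. Total contributed: 40.
The canal-maintenance pool pays out 1.9 × 40 = 76.00 in total (split across the unequal shares, but the aggregate is all that matters for the group sum).
The 3 free-riders keep 40 each, adding 120. Group total = 120 + 76.00 = 196.00.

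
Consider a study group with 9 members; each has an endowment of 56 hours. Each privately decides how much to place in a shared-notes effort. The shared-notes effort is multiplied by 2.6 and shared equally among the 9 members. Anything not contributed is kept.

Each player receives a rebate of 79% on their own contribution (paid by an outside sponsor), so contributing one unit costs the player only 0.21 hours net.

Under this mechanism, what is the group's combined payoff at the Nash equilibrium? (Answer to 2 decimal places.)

1708.56 hours

Under the mechanism each unit contributed yields (2.6/9) / 0.21 = 1.3757 back to its contributor per unit of net cost, which exceeds 1, making full contribution the dominant choice for everyone.
So the Nash equilibrium is full contribution by all 9; the group earns 9 × (56 × 0.79 + 2.6 × 56) = 1708.56.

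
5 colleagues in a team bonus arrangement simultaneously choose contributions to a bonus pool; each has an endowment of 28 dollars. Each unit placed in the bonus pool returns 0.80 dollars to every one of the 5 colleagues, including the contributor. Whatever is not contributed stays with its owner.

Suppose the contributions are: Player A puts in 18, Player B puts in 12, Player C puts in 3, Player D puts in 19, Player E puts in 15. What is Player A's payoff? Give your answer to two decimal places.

Total contributed: 18 + 12 + 3 + 19 + 15 = 67.
Each receives 0.80 × 67 = 53.60 from the bonus pool.
Player A keeps 28 − 18 = 10, so Player A's payoff is 10 + 53.60 = 63.60.

63.60 dollars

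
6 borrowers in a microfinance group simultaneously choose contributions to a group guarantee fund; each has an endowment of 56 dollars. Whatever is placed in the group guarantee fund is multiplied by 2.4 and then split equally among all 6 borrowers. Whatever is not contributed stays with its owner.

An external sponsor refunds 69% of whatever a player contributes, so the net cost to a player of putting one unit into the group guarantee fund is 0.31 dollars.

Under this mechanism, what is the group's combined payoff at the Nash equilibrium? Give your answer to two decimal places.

Under the mechanism each unit contributed yields (2.4/6) / 0.31 = 1.2903 back to its contributor per unit of net cost, which exceeds 1, making full contribution the dominant choice for everyone.
At the Nash equilibrium everyone contributes 56. Group total payoff = 6 × (56 × 0.69 + 2.4 × 56) = 1038.24.

1038.24 dollars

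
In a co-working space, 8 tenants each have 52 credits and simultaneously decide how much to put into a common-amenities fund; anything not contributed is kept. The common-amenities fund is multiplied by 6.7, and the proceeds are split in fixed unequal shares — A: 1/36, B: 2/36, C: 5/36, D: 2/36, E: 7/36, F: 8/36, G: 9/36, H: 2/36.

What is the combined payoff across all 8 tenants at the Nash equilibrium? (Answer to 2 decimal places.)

A player with share s gets back 6.7·s per unit contributed, so full contribution is dominant for anyone with s > 1/6.7 = 0.1493 and zero contribution is dominant for anyone below.
E, F and G clear that bar, contributing 52 each; the remaining 5 contribute 0. Total contributed: 156.
The common-amenities fund pays out 6.7 × 156 = 1045.20 in total (split across the unequal shares, but the aggregate is all that matters for the group sum).
The 5 free-riders keep 52 each, adding 260. Group total = 260 + 1045.20 = 1305.20.

1305.20 credits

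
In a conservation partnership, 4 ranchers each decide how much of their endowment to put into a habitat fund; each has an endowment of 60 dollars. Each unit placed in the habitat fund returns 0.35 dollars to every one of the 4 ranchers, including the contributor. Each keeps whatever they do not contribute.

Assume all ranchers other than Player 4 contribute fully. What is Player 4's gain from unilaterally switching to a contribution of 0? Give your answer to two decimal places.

Switching from a contribution of 60 to 0 lets Player 4 keep an extra 60 dollars, but lowers the habitat fund by 60, which costs Player 4 their own share of that drop: 0.35 × 60 = 21.00.
Net gain = 60 − 21.00 = 39.00. The private return per contributed unit (0.35) is below 1, so free-riding is indeed the best response regardless of what the others do.

39.00 dollars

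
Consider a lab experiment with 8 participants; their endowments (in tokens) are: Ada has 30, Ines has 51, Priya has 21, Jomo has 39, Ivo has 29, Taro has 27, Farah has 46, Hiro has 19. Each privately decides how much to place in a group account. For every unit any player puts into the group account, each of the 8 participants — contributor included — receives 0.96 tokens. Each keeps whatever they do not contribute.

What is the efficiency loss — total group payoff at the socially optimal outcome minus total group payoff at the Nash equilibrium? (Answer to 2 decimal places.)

1750.16 tokens

The private return per contributed unit is 0.96 < 1 for everyone, so the Nash equilibrium is zero contribution and the group total is Σ E_j = 30 + 51 + 21 + 39 + 29 + 27 + 46 + 19 = 262.
Each contributed unit returns 7.680 to the group, so the social optimum is full contribution by everyone: group total = 7.680 × 262 = 2012.16.
Efficiency loss = (7.680 − 1) × 262 = 1750.16.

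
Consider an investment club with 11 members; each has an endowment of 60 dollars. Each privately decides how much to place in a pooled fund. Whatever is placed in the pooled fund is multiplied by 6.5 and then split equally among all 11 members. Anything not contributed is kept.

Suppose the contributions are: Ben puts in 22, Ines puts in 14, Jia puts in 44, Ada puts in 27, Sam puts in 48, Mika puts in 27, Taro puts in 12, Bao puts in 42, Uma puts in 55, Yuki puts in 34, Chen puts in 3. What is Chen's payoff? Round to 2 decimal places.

Total contributed: 22 + 14 + 44 + 27 + 48 + 27 + 12 + 42 + 55 + 34 + 3 = 328.
Each receives 6.5 × 328 / 11 = 193.82 from the pooled fund.
Chen keeps 60 − 3 = 57, so Chen's payoff is 57 + 193.82 = 250.82.

250.82 dollars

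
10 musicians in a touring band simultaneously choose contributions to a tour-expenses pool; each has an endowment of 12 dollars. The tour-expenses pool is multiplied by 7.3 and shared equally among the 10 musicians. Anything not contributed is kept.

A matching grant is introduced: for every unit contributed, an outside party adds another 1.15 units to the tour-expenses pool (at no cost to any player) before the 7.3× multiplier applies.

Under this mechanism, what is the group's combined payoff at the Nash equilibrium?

1883.40 dollars

The effective private return per unit is now 7.3 × 2.15 / 10 = 1.5695 > 1, so every player's dominant strategy flips to full contribution.
At the Nash equilibrium everyone contributes 12. Group total payoff = 7.3 × 2.15 × 120 = 1883.40.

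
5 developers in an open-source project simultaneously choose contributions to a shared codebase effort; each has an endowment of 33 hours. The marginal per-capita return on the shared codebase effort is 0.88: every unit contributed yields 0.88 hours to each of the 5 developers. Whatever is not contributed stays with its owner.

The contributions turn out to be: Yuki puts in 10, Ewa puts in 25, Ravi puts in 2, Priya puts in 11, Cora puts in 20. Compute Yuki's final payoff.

82.84 hours

Total contributed: 10 + 25 + 2 + 11 + 20 = 68.
Each receives 0.88 × 68 = 59.84 from the shared codebase effort.
Yuki keeps 33 − 10 = 23, so Yuki's payoff is 23 + 59.84 = 82.84.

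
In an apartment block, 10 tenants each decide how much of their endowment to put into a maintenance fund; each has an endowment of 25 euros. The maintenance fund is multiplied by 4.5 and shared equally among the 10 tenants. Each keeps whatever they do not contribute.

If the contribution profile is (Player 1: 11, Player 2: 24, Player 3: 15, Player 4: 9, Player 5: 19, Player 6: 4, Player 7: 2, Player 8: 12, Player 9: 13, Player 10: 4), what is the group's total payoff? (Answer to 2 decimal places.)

645.50 euros

Total contributed: 11 + 24 + 15 + 9 + 19 + 4 + 2 + 12 + 13 + 4 = 113; total kept: 10 × 25 − 113 = 137.
The maintenance fund pays out 4.5 × 113 = 508.50 in aggregate.
Group total = 137 + 508.50 = 645.50.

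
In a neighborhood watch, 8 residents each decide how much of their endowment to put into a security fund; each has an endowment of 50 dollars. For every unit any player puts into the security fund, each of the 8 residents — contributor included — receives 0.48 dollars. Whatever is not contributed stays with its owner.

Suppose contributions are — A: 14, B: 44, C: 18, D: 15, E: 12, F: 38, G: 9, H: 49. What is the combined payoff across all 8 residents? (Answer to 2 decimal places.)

965.16 dollars

Total contributed: 14 + 44 + 18 + 15 + 12 + 38 + 9 + 49 = 199; total kept: 8 × 50 − 199 = 201.
The security fund pays out 0.48 × 8 × 199 = 764.16 in aggregate.
Group total = 201 + 764.16 = 965.16.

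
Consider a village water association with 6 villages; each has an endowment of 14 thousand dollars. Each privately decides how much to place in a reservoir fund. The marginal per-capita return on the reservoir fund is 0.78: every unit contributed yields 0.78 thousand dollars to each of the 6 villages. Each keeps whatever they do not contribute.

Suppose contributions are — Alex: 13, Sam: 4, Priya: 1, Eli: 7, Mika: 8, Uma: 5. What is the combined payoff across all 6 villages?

223.84 thousand dollars

Total contributed: 13 + 4 + 1 + 7 + 8 + 5 = 38; total kept: 6 × 14 − 38 = 46.
The reservoir fund pays out 0.78 × 6 × 38 = 177.84 in aggregate.
Group total = 46 + 177.84 = 223.84.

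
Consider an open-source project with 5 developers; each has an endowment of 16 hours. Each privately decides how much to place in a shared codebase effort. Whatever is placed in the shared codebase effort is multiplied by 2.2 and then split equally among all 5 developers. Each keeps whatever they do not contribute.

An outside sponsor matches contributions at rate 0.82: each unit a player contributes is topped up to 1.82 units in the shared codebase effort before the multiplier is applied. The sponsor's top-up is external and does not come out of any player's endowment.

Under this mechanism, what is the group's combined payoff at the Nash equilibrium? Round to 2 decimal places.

The effective private return is 2.2 × 1.82 / 5 = 0.8008, which is still under 1, so the mechanism doesn't change anyone's dominant strategy: zero contribution.
At the Nash equilibrium no one contributes; group total payoff = 5 × 16 = 80.

80.00 hours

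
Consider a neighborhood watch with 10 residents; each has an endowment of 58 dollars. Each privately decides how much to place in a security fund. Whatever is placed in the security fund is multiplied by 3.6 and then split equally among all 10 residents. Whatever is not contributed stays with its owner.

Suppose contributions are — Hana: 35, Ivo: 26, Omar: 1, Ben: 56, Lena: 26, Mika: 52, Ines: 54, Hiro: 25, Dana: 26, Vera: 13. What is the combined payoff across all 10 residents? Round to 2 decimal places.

Total contributed: 35 + 26 + 1 + 56 + 26 + 52 + 54 + 25 + 26 + 13 = 314; total kept: 10 × 58 − 314 = 266.
The security fund pays out 3.6 × 314 = 1130.40 in aggregate.
Group total = 266 + 1130.40 = 1396.40.

1396.40 dollars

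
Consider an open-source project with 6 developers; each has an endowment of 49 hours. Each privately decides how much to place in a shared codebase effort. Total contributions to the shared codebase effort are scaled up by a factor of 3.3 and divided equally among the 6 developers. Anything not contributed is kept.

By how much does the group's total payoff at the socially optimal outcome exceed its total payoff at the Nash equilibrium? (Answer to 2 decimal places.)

Each contributed unit returns 3.3/6 = 0.5500 to its contributor — below 1 — so contributing 0 is dominant for every player. At the Nash equilibrium everyone keeps their 49, and the group total is 6 × 49 = 294.
Each contributed unit returns 3.300 to the group as a whole (0.5500 to each of 6 players), which exceeds 1, so the social optimum is full contribution: group total = 3.300 × 294 = 970.20.
Efficiency loss = 970.20 − 294 = 676.20.

676.20 hours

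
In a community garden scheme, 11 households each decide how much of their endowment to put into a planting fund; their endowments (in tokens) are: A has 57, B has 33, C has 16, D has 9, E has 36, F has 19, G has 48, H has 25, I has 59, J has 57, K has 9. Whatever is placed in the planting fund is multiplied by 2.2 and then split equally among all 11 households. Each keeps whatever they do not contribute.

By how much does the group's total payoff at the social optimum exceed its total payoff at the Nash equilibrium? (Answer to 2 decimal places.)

The private return per contributed unit is 2.2/11 = 0.2000 < 1 for every player regardless of endowment, so the Nash equilibrium is zero contribution and the group total is Σ E_j = 57 + 33 + 16 + 9 + 36 + 19 + 48 + 25 + 59 + 57 + 9 = 368.
Each contributed unit returns 2.200 to the group, so the social optimum is full contribution by everyone: group total = 2.200 × 368 = 809.60.
Efficiency loss = (2.200 − 1) × 368 = 441.60.

441.60 tokens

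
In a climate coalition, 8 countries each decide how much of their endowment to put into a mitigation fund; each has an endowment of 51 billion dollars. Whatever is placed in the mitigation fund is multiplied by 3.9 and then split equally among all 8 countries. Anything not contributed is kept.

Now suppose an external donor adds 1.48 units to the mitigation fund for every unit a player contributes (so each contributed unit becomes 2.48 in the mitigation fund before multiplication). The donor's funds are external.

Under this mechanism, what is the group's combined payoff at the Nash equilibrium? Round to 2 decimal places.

With the mechanism, a contributed unit returns 3.9 × 2.48 / 8 = 1.2090 per unit of net cost to the contributor — now above 1 — so contributing fully is weakly dominant for every player.
At the Nash equilibrium everyone contributes 51. Group total payoff = 3.9 × 2.48 × 408 = 3946.18.

3946.18 billion dollars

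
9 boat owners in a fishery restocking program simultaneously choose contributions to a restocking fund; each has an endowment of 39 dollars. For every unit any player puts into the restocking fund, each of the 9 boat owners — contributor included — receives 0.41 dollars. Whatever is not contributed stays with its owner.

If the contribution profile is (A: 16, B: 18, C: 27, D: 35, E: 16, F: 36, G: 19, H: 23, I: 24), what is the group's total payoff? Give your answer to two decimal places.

Total contributed: 16 + 18 + 27 + 35 + 16 + 36 + 19 + 23 + 24 = 214; total kept: 9 × 39 − 214 = 137.
The restocking fund pays out 0.41 × 9 × 214 = 789.66 in aggregate.
Group total = 137 + 789.66 = 926.66.

926.66 dollars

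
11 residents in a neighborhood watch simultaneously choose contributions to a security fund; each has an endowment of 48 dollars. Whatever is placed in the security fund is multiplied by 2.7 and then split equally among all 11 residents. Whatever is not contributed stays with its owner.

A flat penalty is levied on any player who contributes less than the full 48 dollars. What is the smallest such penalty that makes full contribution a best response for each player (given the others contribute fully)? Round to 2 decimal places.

36.22 dollars

Given the others contribute fully, the best deviation is to contribute 0 (any partial contribution still incurs the fine and gives up units whose private return 0.2455 is below 1).
Deviating from 48 to 0 saves 48 dollars but forfeits the deviator's share of the drop in the security fund: 2.7/11 × 48 = 11.78.
So the deviation gain is 48 − 11.78 = 36.22, and the fine must be at least 36.22 dollars to wipe it out.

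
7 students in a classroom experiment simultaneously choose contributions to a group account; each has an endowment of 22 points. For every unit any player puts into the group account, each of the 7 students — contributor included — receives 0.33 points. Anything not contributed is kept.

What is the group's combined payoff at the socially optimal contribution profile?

Each contributed unit returns 2.310 to the group as a whole (0.33 to each of 7 players), which exceeds 1, so the social optimum is full contribution: group total = 2.310 × 154 = 355.74.

355.74 points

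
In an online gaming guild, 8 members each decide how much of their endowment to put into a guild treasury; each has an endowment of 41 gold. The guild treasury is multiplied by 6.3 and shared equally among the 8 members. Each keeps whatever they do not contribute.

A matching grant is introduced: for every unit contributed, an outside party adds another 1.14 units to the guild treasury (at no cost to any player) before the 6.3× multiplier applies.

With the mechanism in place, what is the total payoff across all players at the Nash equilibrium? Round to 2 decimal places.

4422.10 gold

Under the mechanism each unit contributed yields 6.3 × 2.14 / 8 = 1.6853 back to its contributor per unit of net cost, which exceeds 1, making full contribution the dominant choice for everyone.
So the Nash equilibrium is full contribution by all 8; the group earns 6.3 × 2.14 × 328 = 4422.10.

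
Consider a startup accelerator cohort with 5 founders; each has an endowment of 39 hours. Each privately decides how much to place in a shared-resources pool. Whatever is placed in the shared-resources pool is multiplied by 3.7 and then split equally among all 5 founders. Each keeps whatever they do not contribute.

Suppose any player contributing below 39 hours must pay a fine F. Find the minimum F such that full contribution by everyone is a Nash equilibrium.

10.14 hours

Given the others contribute fully, the best deviation is to contribute 0 (any partial contribution still incurs the fine and gives up units whose private return 0.7400 is below 1).
Deviating from 39 to 0 saves 39 hours but forfeits the deviator's share of the drop in the shared-resources pool: 3.7/5 × 39 = 28.86.
So the deviation gain is 39 − 28.86 = 10.14, and the fine must be at least 10.14 hours to wipe it out.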